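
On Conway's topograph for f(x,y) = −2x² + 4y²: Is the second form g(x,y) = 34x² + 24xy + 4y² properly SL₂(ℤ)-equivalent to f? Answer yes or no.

D₁ = 32, D₂ = 32
river cycle of f (length 2): (-2, 4, 2), (2, 4, -2)
river cycle of g (length 2): (-2, 4, 2), (2, 4, -2)
cycles coincide ⇒ equivalent

yes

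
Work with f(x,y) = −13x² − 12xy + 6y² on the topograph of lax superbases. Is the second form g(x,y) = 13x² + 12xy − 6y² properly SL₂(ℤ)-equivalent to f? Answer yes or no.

D₁ = 456, D₂ = 456
river cycle of f (length 10): (6, 12, -13), (-13, 14, 5), (5, 16, -10), (-10, 4, 11), (11, 18, -3), (-3, 18, 11), (11, 4, -10), (-10, 16, 5), (5, 14, -13), (-13, 12, 6)
river cycle of g (length 10): (-6, 12, 13), (13, 14, -5), (-5, 16, 10), (10, 4, -11), (-11, 18, 3), (3, 18, -11), (-11, 4, 10), (10, 16, -5), (-5, 14, 13), (13, 12, -6)
cycles differ ⇒ inequivalent

no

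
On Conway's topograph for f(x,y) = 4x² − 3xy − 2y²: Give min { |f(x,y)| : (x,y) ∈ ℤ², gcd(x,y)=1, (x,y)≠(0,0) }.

descent: ρ → (-2,3,4)  [lands on river]
river: ρ → (4,5,-1)
river: ρ → (-1,5,4)
river: ρ → (4,3,-2)
river: ρ → (-2,5,2)
river: ρ → (2,3,-4)
river: ρ → (-4,5,1)
river: ρ → (1,5,-4)
river: ρ → (-4,3,2)
river: ρ → (2,5,-2)
closes: descent 1, river 10
min |a| on river = 1

1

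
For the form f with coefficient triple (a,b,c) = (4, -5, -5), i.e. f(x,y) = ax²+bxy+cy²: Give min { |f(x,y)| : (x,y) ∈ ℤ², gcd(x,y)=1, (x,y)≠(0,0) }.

descent: ρ → (-5,5,4)  [lands on river]
river: ρ → (4,3,-6)
river: ρ → (-6,9,1)
river: ρ → (1,9,-6)
river: ρ → (-6,3,4)
river: ρ → (4,5,-5)
closes: descent 1, river 6
min |a| on river = 1

1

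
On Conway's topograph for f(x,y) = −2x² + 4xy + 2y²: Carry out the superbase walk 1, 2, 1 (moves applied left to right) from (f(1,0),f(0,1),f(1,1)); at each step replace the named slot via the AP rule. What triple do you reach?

start (-2,2,4) = (f(1,0),f(0,1),f(1,1))
replace slot 1: 2·(2+4) − (-2) = 14 → (14,2,4)
replace slot 2: 2·(14+4) − 2 = 34 → (14,34,4)
replace slot 1: 2·(34+4) − 14 = 62 → (62,34,4)

62,34,4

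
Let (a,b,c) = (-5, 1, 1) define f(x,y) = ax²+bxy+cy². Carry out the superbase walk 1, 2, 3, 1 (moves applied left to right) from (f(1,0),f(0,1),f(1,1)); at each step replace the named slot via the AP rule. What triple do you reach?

start (-5,1,-3) = (f(1,0),f(0,1),f(1,1))
replace slot 1: 2·(1+(-3)) − (-5) = 1 → (1,1,-3)
replace slot 2: 2·(1+(-3)) − 1 = -5 → (1,-5,-3)
replace slot 3: 2·(1+(-5)) − (-3) = -5 → (1,-5,-5)
replace slot 1: 2·((-5)+(-5)) − 1 = -21 → (-21,-5,-5)

-21,-5,-5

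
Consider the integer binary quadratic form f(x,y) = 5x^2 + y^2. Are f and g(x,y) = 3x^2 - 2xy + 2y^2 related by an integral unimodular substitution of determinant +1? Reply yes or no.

D₁ = -20, D₂ = -20
f: flip: (5,0,1)→(1,0,5)
f: reduced (well bottom): (1,0,5) with a≤c, −a<b≤a
g: flip: (3,-2,2)→(2,2,3)
g: reduced (well bottom): (2,2,3) with a≤c, −a<b≤a
reduced forms (1, 0, 5) vs (2, 2, 3) ⇒ inequivalent

no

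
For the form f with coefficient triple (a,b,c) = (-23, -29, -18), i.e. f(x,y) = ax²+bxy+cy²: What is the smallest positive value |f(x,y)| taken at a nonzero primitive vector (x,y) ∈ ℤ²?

translate: b→-17 (≡29 mod 46), so (23,29,18)→(23,-17,12)
flip: (23,-17,12)→(12,17,23)
translate: b→-7 (≡17 mod 24), so (12,17,23)→(12,-7,18)
reduced (well bottom): (12,-7,18) with a≤c, −a<b≤a
well minimum |f| = |-12| = 12 (negative-definite)

12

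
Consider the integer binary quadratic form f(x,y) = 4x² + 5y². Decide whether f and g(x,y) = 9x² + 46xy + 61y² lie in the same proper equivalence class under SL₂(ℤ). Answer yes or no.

D₁ = -80, D₂ = -80
f: reduced (well bottom): (4,0,5) with a≤c, −a<b≤a
g: translate: b→-8 (≡46 mod 18), so (9,46,61)→(9,-8,4)
g: flip: (9,-8,4)→(4,8,9)
g: translate: b→0 (≡8 mod 8), so (4,8,9)→(4,0,5)
g: reduced (well bottom): (4,0,5) with a≤c, −a<b≤a
reduced forms (4, 0, 5) vs (4, 0, 5) ⇒ equivalent

yes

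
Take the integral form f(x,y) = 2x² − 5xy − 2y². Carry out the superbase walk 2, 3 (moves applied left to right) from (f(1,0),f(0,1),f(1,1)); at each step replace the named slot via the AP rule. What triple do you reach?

start (2,-2,-5) = (f(1,0),f(0,1),f(1,1))
replace slot 2: 2·(2+(-5)) − (-2) = -4 → (2,-4,-5)
replace slot 3: 2·(2+(-4)) − (-5) = 1 → (2,-4,1)

2,-4,1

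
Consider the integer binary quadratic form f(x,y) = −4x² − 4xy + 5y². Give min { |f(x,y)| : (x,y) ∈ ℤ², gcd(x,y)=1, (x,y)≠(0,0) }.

descent: ρ → (5,4,-4)  [lands on river]
river: ρ → (-4,4,5)
river: ρ → (5,6,-3)
river: ρ → (-3,6,5)
closes: descent 1, river 4
min |a| on river = 3

3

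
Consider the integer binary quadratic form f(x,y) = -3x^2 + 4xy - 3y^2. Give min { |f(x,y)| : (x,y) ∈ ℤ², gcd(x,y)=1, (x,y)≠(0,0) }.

translate: b→2 (≡-4 mod 6), so (3,-4,3)→(3,2,2)
flip: (3,2,2)→(2,-2,3)
translate: b→2 (≡-2 mod 4), so (2,-2,3)→(2,2,3)
reduced (well bottom): (2,2,3) with a≤c, −a<b≤a
well minimum |f| = |-2| = 2 (negative-definite)

2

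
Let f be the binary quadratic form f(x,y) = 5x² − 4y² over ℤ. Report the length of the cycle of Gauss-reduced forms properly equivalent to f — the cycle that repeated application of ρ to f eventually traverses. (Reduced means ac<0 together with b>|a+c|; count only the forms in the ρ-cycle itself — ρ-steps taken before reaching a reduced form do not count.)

D = 80, ⌊√D⌋ = 8
descent: ρ → (-4,8,1)  [lands on river]
river: ρ → (1,8,-4)
ρ-cycle length = 2 (tail of 1 descent step not counted)

2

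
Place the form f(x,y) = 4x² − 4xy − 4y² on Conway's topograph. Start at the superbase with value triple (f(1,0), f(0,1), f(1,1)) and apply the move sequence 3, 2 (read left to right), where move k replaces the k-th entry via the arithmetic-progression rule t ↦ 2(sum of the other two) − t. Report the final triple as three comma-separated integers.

start (4,-4,-4) = (f(1,0),f(0,1),f(1,1))
replace slot 3: 2·(4+(-4)) − (-4) = 4 → (4,-4,4)
replace slot 2: 2·(4+4) − (-4) = 20 → (4,20,4)

4,20,4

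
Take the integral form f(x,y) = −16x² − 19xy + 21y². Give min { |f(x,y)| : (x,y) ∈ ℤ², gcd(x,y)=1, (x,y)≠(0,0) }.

descent: ρ → (21,19,-16)  [lands on river]
river: ρ → (-16,13,24)
river: ρ → (24,35,-5)
river: ρ → (-5,35,24)
river: ρ → (24,13,-16)
river: ρ → (-16,19,21)
river: ρ → (21,23,-14)
river: ρ → (-14,33,11)
river: ρ → (11,33,-14)
river: ρ → (-14,23,21)
closes: descent 1, river 10
min |a| on river = 5

5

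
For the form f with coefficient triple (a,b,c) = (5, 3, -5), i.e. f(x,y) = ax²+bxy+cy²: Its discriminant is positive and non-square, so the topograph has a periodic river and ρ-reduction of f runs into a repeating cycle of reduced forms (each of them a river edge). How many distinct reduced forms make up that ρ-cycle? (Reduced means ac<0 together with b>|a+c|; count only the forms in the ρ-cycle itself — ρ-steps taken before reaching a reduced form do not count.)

D = 109, ⌊√D⌋ = 10
river: ρ → (-5,7,3)
river: ρ → (3,5,-7)
river: ρ → (-7,9,1)
river: ρ → (1,9,-7)
river: ρ → (-7,5,3)
river: ρ → (3,7,-5)
river: ρ → (-5,3,5)
river: ρ → (5,7,-3)
river: ρ → (-3,5,7)
river: ρ → (7,9,-1)
river: ρ → (-1,9,7)
river: ρ → (7,5,-3)
river: ρ → (-3,7,5)
river: ρ → (5,3,-5)
ρ-cycle length = 14 (tail of 0 descent steps not counted)

14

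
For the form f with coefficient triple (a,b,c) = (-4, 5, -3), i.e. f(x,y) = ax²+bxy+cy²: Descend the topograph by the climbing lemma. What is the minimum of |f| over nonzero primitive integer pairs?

translate: b→3 (≡-5 mod 8), so (4,-5,3)→(4,3,2)
flip: (4,3,2)→(2,-3,4)
translate: b→1 (≡-3 mod 4), so (2,-3,4)→(2,1,3)
reduced (well bottom): (2,1,3) with a≤c, −a<b≤a
well minimum |f| = |-2| = 2 (negative-definite)

2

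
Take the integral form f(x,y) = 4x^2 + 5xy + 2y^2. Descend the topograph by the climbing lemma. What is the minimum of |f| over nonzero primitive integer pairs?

translate: b→-3 (≡5 mod 8), so (4,5,2)→(4,-3,1)
flip: (4,-3,1)→(1,3,4)
translate: b→1 (≡3 mod 2), so (1,3,4)→(1,1,2)
reduced (well bottom): (1,1,2) with a≤c, −a<b≤a
well minimum = a = 1

1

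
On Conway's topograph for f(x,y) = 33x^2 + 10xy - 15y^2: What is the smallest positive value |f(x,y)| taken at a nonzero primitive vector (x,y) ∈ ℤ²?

descent: ρ → (-15,20,28)  [lands on river]
river: ρ → (28,36,-7)
river: ρ → (-7,34,33)
river: ρ → (33,32,-8)
river: ρ → (-8,32,33)
river: ρ → (33,34,-7)
river: ρ → (-7,36,28)
river: ρ → (28,20,-15)
river: ρ → (-15,40,8)
river: ρ → (8,40,-15)
closes: descent 1, river 10
min |a| on river = 7

7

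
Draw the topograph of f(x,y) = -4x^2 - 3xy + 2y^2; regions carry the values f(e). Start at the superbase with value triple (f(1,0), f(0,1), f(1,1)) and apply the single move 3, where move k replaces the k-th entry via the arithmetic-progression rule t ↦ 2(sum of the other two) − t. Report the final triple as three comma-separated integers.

start (-4,2,-5) = (f(1,0),f(0,1),f(1,1))
replace slot 3: 2·((-4)+2) − (-5) = 1 → (-4,2,1)

-4,2,1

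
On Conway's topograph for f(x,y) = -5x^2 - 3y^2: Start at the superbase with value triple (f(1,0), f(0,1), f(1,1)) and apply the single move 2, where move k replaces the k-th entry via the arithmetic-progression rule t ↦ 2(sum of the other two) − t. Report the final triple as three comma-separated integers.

start (-5,-3,-8) = (f(1,0),f(0,1),f(1,1))
replace slot 2: 2·((-5)+(-8)) − (-3) = -23 → (-5,-23,-8)

-5,-23,-8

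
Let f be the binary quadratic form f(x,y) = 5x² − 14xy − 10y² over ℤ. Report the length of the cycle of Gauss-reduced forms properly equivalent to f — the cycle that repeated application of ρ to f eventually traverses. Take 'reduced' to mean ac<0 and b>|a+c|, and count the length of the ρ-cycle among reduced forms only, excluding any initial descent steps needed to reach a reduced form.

D = 396, ⌊√D⌋ = 19
descent: ρ → (-10,14,5)  [lands on river]
river: ρ → (5,16,-7)
river: ρ → (-7,12,9)
river: ρ → (9,6,-10)
ρ-cycle length = 4 (tail of 1 descent step not counted)

4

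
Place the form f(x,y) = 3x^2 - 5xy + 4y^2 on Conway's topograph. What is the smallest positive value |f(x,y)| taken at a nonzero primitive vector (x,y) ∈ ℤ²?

translate: b→1 (≡-5 mod 6), so (3,-5,4)→(3,1,2)
flip: (3,1,2)→(2,-1,3)
reduced (well bottom): (2,-1,3) with a≤c, −a<b≤a
well minimum = a = 2

2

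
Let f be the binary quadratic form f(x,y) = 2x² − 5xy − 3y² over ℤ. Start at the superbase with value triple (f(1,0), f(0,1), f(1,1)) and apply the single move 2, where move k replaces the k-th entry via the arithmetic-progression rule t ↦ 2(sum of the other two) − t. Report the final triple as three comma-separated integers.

start (2,-3,-6) = (f(1,0),f(0,1),f(1,1))
replace slot 2: 2·(2+(-6)) − (-3) = -5 → (2,-5,-6)

2,-5,-6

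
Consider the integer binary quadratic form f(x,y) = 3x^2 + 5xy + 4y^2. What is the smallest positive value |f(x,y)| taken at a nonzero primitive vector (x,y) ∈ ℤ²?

translate: b→-1 (≡5 mod 6), so (3,5,4)→(3,-1,2)
flip: (3,-1,2)→(2,1,3)
reduced (well bottom): (2,1,3) with a≤c, −a<b≤a
well minimum = a = 2

2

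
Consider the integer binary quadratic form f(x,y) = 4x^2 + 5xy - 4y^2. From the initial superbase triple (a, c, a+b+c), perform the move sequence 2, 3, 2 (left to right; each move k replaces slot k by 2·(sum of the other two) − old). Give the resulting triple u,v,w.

start (4,-4,5) = (f(1,0),f(0,1),f(1,1))
replace slot 2: 2·(4+5) − (-4) = 22 → (4,22,5)
replace slot 3: 2·(4+22) − 5 = 47 → (4,22,47)
replace slot 2: 2·(4+47) − 22 = 80 → (4,80,47)

4,80,47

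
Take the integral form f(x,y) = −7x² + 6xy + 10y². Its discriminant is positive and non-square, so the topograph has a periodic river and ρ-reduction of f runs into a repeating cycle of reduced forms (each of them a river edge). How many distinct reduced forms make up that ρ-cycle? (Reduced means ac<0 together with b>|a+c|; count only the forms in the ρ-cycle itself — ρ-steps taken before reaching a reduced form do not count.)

D = 316, ⌊√D⌋ = 17
river: ρ → (10,14,-3)
river: ρ → (-3,16,5)
river: ρ → (5,14,-6)
river: ρ → (-6,10,9)
river: ρ → (9,8,-7)
river: ρ → (-7,6,10)
ρ-cycle length = 6 (tail of 0 descent steps not counted)

6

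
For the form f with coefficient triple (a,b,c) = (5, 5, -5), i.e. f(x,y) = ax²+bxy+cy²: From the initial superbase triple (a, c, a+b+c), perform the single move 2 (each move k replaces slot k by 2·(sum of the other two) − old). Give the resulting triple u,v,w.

start (5,-5,5) = (f(1,0),f(0,1),f(1,1))
replace slot 2: 2·(5+5) − (-5) = 25 → (5,25,5)

5,25,5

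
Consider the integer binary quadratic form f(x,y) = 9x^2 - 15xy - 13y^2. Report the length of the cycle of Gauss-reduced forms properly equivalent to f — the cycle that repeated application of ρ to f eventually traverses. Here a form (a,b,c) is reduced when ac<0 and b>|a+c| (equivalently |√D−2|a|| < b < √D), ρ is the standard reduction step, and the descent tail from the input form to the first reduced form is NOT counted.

D = 693, ⌊√D⌋ = 26
descent: ρ → (-13,15,9)  [lands on river]
river: ρ → (9,21,-7)
river: ρ → (-7,21,9)
river: ρ → (9,15,-13)
river: ρ → (-13,11,11)
river: ρ → (11,11,-13)
ρ-cycle length = 6 (tail of 1 descent step not counted)

6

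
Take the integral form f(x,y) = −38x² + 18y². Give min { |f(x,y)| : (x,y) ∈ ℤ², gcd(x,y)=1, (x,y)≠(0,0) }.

descent: ρ → (18,36,-20)  [lands on river]
river: ρ → (-20,44,10)
river: ρ → (10,36,-36)
river: ρ → (-36,36,10)
river: ρ → (10,44,-20)
river: ρ → (-20,36,18)
closes: descent 1, river 6
min |a| on river = 10

10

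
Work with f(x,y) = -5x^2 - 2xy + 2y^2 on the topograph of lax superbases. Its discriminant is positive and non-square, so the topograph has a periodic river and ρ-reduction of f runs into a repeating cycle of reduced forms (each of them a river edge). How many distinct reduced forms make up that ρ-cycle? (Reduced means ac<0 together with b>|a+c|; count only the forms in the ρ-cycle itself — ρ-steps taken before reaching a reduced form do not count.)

D = 44, ⌊√D⌋ = 6
descent: ρ → (2,6,-1)  [lands on river]
river: ρ → (-1,6,2)
ρ-cycle length = 2 (tail of 1 descent step not counted)

2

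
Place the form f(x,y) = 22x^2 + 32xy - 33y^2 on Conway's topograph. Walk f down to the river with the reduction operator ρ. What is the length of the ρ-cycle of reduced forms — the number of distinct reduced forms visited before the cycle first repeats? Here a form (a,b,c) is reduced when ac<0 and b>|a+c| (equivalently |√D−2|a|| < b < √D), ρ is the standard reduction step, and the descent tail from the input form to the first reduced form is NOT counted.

D = 3928, ⌊√D⌋ = 62
river: ρ → (-33,34,21)
river: ρ → (21,50,-17)
river: ρ → (-17,52,18)
river: ρ → (18,56,-11)
river: ρ → (-11,54,23)
river: ρ → (23,38,-27)
river: ρ → (-27,16,34)
river: ρ → (34,52,-9)
river: ρ → (-9,56,22)
river: ρ → (22,32,-33)
ρ-cycle length = 10 (tail of 0 descent steps not counted)

10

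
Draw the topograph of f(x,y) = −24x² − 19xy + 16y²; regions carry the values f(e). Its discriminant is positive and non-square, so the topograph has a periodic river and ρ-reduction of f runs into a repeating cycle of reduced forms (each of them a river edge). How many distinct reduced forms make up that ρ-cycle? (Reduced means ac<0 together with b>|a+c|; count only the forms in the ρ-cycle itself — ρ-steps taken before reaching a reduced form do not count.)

D = 1897, ⌊√D⌋ = 43
descent: ρ → (16,19,-24)  [lands on river]
river: ρ → (-24,29,11)
river: ρ → (11,37,-12)
river: ρ → (-12,35,14)
river: ρ → (14,21,-26)
river: ρ → (-26,31,9)
river: ρ → (9,41,-6)
river: ρ → (-6,43,2)
river: ρ → (2,41,-27)
river: ρ → (-27,13,16)
ρ-cycle length = 10 (tail of 1 descent step not counted)

10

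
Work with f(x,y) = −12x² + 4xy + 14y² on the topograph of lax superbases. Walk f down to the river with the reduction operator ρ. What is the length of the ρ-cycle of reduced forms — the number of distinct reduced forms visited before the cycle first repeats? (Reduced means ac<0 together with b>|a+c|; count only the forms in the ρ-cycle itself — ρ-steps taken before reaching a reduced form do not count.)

D = 688, ⌊√D⌋ = 26
river: ρ → (14,24,-2)
river: ρ → (-2,24,14)
river: ρ → (14,4,-12)
river: ρ → (-12,20,6)
river: ρ → (6,16,-18)
river: ρ → (-18,20,4)
river: ρ → (4,20,-18)
river: ρ → (-18,16,6)
river: ρ → (6,20,-12)
river: ρ → (-12,4,14)
ρ-cycle length = 10 (tail of 0 descent steps not counted)

10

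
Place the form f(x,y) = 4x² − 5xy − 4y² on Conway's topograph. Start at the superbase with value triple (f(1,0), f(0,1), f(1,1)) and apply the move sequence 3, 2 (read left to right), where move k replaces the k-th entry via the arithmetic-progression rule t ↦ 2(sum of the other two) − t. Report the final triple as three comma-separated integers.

start (4,-4,-5) = (f(1,0),f(0,1),f(1,1))
replace slot 3: 2·(4+(-4)) − (-5) = 5 → (4,-4,5)
replace slot 2: 2·(4+5) − (-4) = 22 → (4,22,5)

4,22,5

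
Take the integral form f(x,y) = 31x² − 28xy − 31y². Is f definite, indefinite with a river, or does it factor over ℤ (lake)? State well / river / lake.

D = b²−4ac = (-28)² − 4·31·(-31) = 4628
D > 0 non-square ⇒ indefinite ⇒ periodic river

river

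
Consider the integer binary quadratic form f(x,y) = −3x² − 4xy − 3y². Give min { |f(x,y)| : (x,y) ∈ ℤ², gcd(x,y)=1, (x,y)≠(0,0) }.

translate: b→-2 (≡4 mod 6), so (3,4,3)→(3,-2,2)
flip: (3,-2,2)→(2,2,3)
reduced (well bottom): (2,2,3) with a≤c, −a<b≤a
well minimum |f| = |-2| = 2 (negative-definite)

2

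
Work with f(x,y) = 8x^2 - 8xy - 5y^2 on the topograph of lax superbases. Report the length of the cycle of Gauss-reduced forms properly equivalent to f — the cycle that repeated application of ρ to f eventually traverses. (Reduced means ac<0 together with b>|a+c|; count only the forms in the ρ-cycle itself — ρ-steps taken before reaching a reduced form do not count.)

D = 224, ⌊√D⌋ = 14
descent: ρ → (-5,8,8)  [lands on river]
river: ρ → (8,8,-5)
river: ρ → (-5,12,4)
river: ρ → (4,12,-5)
ρ-cycle length = 4 (tail of 1 descent step not counted)

4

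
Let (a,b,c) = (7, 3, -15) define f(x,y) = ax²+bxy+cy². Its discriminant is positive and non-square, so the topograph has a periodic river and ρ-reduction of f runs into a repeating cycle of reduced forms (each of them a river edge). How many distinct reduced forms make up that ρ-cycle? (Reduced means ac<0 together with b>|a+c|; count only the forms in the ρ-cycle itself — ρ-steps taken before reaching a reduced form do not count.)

D = 429, ⌊√D⌋ = 20
descent: ρ → (-15,-3,7)
descent: ρ → (7,17,-5)  [lands on river]
river: ρ → (-5,13,13)
river: ρ → (13,13,-5)
river: ρ → (-5,17,7)
river: ρ → (7,11,-11)
river: ρ → (-11,11,7)
ρ-cycle length = 6 (tail of 2 descent steps not counted)

6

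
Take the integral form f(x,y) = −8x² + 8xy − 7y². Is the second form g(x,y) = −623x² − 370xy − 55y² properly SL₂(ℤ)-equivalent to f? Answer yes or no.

D₁ = -160, D₂ = -160
f is negative-definite; reduce −f:
−f: translate: b→8 (≡-8 mod 16), so (8,-8,7)→(8,8,7)
−f: flip: (8,8,7)→(7,-8,8)
−f: translate: b→6 (≡-8 mod 14), so (7,-8,8)→(7,6,7)
−f: reduced (well bottom): (7,6,7) with a≤c, −a<b≤a
flip sign back: reduced form of f is (-7,-6,-7)
g is negative-definite; reduce −g:
−g: flip: (623,370,55)→(55,-370,623)
−g: translate: b→-40 (≡-370 mod 110), so (55,-370,623)→(55,-40,8)
−g: flip: (55,-40,8)→(8,40,55)
−g: translate: b→8 (≡40 mod 16), so (8,40,55)→(8,8,7)
−g: flip: (8,8,7)→(7,-8,8)
−g: translate: b→6 (≡-8 mod 14), so (7,-8,8)→(7,6,7)
−g: reduced (well bottom): (7,6,7) with a≤c, −a<b≤a
flip sign back: reduced form of g is (-7,-6,-7)
reduced forms (-7, -6, -7) vs (-7, -6, -7) ⇒ equivalent

yes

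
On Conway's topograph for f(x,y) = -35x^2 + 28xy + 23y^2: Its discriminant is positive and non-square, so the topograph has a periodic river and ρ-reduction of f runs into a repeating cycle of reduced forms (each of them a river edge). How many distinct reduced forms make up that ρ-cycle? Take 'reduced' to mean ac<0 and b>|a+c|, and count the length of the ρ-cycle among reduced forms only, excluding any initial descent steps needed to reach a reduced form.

D = 4004, ⌊√D⌋ = 63
river: ρ → (23,18,-40)
river: ρ → (-40,62,1)
river: ρ → (1,62,-40)
river: ρ → (-40,18,23)
river: ρ → (23,28,-35)
river: ρ → (-35,42,16)
river: ρ → (16,54,-17)
river: ρ → (-17,48,25)
river: ρ → (25,52,-13)
river: ρ → (-13,52,25)
river: ρ → (25,48,-17)
river: ρ → (-17,54,16)
river: ρ → (16,42,-35)
river: ρ → (-35,28,23)
ρ-cycle length = 14 (tail of 0 descent steps not counted)

14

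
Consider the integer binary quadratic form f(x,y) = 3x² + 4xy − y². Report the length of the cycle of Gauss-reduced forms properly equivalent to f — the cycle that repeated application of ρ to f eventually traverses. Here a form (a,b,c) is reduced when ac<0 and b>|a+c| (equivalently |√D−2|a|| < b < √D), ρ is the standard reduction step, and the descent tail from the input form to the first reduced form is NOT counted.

D = 28, ⌊√D⌋ = 5
river: ρ → (-1,4,3)
river: ρ → (3,2,-2)
river: ρ → (-2,2,3)
river: ρ → (3,4,-1)
ρ-cycle length = 4 (tail of 0 descent steps not counted)

4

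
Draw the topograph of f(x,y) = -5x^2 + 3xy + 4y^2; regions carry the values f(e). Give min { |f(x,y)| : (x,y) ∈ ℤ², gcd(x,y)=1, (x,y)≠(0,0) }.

river: ρ → (4,5,-4)
river: ρ → (-4,3,5)
river: ρ → (5,7,-2)
river: ρ → (-2,9,1)
river: ρ → (1,9,-2)
river: ρ → (-2,7,5)
river: ρ → (5,3,-4)
river: ρ → (-4,5,4)
river: ρ → (4,3,-5)
river: ρ → (-5,7,2)
river: ρ → (2,9,-1)
river: ρ → (-1,9,2)
river: ρ → (2,7,-5)
river: ρ → (-5,3,4)
closes: descent 0, river 14
min |a| on river = 1

1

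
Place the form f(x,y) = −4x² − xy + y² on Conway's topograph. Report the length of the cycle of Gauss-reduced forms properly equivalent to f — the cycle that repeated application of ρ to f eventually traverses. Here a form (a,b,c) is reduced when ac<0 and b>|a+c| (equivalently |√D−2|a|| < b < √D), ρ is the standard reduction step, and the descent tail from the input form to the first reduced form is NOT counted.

D = 17, ⌊√D⌋ = 4
descent: ρ → (1,3,-2)  [lands on river]
river: ρ → (-2,1,2)
river: ρ → (2,3,-1)
river: ρ → (-1,3,2)
river: ρ → (2,1,-2)
river: ρ → (-2,3,1)
ρ-cycle length = 6 (tail of 1 descent step not counted)

6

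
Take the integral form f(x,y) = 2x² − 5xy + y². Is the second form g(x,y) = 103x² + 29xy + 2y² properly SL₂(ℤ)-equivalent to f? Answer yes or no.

D₁ = 17, D₂ = 17
river cycle of f (length 6): (1, 3, -2), (-2, 1, 2), (2, 3, -1), (-1, 3, 2), (2, 1, -2), (-2, 3, 1)
river cycle of g (length 6): (2, 3, -1), (-1, 3, 2), (2, 1, -2), (-2, 3, 1), (1, 3, -2), (-2, 1, 2)
cycles coincide ⇒ equivalent

yes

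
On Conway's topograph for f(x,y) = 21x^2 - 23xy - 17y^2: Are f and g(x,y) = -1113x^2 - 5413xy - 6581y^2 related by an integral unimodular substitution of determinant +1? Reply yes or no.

D₁ = 1957, D₂ = 1957
river cycle of f (length 8): (-17, 23, 21), (21, 19, -19), (-19, 19, 21), (21, 23, -17), (-17, 11, 27), (27, 43, -1), (-1, 43, 27), (27, 11, -17)
river cycle of g (length 8): (-19, 19, 21), (21, 23, -17), (-17, 11, 27), (27, 43, -1), (-1, 43, 27), (27, 11, -17), (-17, 23, 21), (21, 19, -19)
cycles coincide ⇒ equivalent

yes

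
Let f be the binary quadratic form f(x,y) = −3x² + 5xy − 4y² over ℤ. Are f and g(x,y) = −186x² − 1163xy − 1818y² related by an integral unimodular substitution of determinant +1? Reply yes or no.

D₁ = -23, D₂ = -23
f is negative-definite; reduce −f:
−f: translate: b→1 (≡-5 mod 6), so (3,-5,4)→(3,1,2)
−f: flip: (3,1,2)→(2,-1,3)
−f: reduced (well bottom): (2,-1,3) with a≤c, −a<b≤a
flip sign back: reduced form of f is (-2,1,-3)
g is negative-definite; reduce −g:
−g: translate: b→47 (≡1163 mod 372), so (186,1163,1818)→(186,47,3)
−g: flip: (186,47,3)→(3,-47,186)
−g: translate: b→1 (≡-47 mod 6), so (3,-47,186)→(3,1,2)
−g: flip: (3,1,2)→(2,-1,3)
−g: reduced (well bottom): (2,-1,3) with a≤c, −a<b≤a
flip sign back: reduced form of g is (-2,1,-3)
reduced forms (-2, 1, -3) vs (-2, 1, -3) ⇒ equivalent

yes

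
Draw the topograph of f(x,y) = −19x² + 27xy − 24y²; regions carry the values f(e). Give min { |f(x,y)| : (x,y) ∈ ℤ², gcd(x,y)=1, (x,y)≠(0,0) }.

translate: b→11 (≡-27 mod 38), so (19,-27,24)→(19,11,16)
flip: (19,11,16)→(16,-11,19)
reduced (well bottom): (16,-11,19) with a≤c, −a<b≤a
well minimum |f| = |-16| = 16 (negative-definite)

16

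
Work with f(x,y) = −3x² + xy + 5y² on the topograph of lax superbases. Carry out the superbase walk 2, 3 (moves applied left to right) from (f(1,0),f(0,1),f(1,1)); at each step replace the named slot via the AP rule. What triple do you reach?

start (-3,5,3) = (f(1,0),f(0,1),f(1,1))
replace slot 2: 2·((-3)+3) − 5 = -5 → (-3,-5,3)
replace slot 3: 2·((-3)+(-5)) − 3 = -19 → (-3,-5,-19)

-3,-5,-19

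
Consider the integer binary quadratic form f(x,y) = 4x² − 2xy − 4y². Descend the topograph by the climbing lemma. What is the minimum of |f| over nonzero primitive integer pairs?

descent: ρ → (-4,2,4)  [lands on river]
river: ρ → (4,6,-2)
river: ρ → (-2,6,4)
river: ρ → (4,2,-4)
river: ρ → (-4,6,2)
river: ρ → (2,6,-4)
closes: descent 1, river 6
min |a| on river = 2

2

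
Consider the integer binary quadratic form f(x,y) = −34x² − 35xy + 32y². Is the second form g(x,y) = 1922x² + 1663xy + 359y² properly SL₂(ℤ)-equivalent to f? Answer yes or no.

D₁ = 5577, D₂ = 5577
river cycle of f (length 24): (32, 35, -34), (-34, 33, 33), (33, 33, -34), (-34, 35, 32), (32, 29, -37), (-37, 45, 24), (24, 51, -31), (-31, 73, 2), (2, 71, -67), (-67, 63, 6), … (14 more)
river cycle of g (length 24): (32, 35, -34), (-34, 33, 33), (33, 33, -34), (-34, 35, 32), (32, 29, -37), (-37, 45, 24), (24, 51, -31), (-31, 73, 2), (2, 71, -67), (-67, 63, 6), … (14 more)
cycles coincide ⇒ equivalent

yes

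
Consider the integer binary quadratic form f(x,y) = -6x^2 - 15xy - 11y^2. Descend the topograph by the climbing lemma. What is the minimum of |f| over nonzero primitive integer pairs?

translate: b→3 (≡15 mod 12), so (6,15,11)→(6,3,2)
flip: (6,3,2)→(2,-3,6)
translate: b→1 (≡-3 mod 4), so (2,-3,6)→(2,1,5)
reduced (well bottom): (2,1,5) with a≤c, −a<b≤a
well minimum |f| = |-2| = 2 (negative-definite)

2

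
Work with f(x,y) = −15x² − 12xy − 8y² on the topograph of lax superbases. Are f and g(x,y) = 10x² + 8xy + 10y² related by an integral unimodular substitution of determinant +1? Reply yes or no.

D₁ = -336, D₂ = -336
f is negative-definite; reduce −f:
−f: flip: (15,12,8)→(8,-12,15)
−f: translate: b→4 (≡-12 mod 16), so (8,-12,15)→(8,4,11)
−f: reduced (well bottom): (8,4,11) with a≤c, −a<b≤a
flip sign back: reduced form of f is (-8,-4,-11)
g: reduced (well bottom): (10,8,10) with a≤c, −a<b≤a
reduced forms (-8, -4, -11) vs (10, 8, 10) ⇒ inequivalent

no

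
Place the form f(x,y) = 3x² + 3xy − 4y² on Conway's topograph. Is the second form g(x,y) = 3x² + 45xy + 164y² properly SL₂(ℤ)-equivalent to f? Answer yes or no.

D₁ = 57, D₂ = 57
river cycle of f (length 6): (-4, 5, 2), (2, 7, -1), (-1, 7, 2), (2, 5, -4), (-4, 3, 3), (3, 3, -4)
river cycle of g (length 6): (3, 3, -4), (-4, 5, 2), (2, 7, -1), (-1, 7, 2), (2, 5, -4), (-4, 3, 3)
cycles coincide ⇒ equivalent

yes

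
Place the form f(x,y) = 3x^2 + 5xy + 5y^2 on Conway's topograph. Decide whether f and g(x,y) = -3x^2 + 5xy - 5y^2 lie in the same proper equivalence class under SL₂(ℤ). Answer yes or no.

D₁ = -35, D₂ = -35
f: translate: b→-1 (≡5 mod 6), so (3,5,5)→(3,-1,3)
f: flip: (3,-1,3)→(3,1,3)
f: reduced (well bottom): (3,1,3) with a≤c, −a<b≤a
g is negative-definite; reduce −g:
−g: translate: b→1 (≡-5 mod 6), so (3,-5,5)→(3,1,3)
−g: reduced (well bottom): (3,1,3) with a≤c, −a<b≤a
flip sign back: reduced form of g is (-3,-1,-3)
reduced forms (3, 1, 3) vs (-3, -1, -3) ⇒ inequivalent

no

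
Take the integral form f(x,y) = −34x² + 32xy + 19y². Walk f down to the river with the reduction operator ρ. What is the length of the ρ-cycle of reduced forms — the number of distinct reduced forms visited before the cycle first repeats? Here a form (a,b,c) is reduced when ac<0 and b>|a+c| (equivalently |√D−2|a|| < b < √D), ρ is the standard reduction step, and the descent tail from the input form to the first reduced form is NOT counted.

D = 3608, ⌊√D⌋ = 60
river: ρ → (19,44,-22)
river: ρ → (-22,44,19)
river: ρ → (19,32,-34)
river: ρ → (-34,36,17)
river: ρ → (17,32,-38)
river: ρ → (-38,44,11)
river: ρ → (11,44,-38)
river: ρ → (-38,32,17)
river: ρ → (17,36,-34)
river: ρ → (-34,32,19)
ρ-cycle length = 10 (tail of 0 descent steps not counted)

10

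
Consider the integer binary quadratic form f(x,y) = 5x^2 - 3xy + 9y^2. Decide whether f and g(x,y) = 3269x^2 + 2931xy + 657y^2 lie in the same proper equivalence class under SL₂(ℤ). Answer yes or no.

D₁ = -171, D₂ = -171
f: reduced (well bottom): (5,-3,9) with a≤c, −a<b≤a
g: flip: (3269,2931,657)→(657,-2931,3269)
g: translate: b→-303 (≡-2931 mod 1314), so (657,-2931,3269)→(657,-303,35)
g: flip: (657,-303,35)→(35,303,657)
g: translate: b→23 (≡303 mod 70), so (35,303,657)→(35,23,5)
g: flip: (35,23,5)→(5,-23,35)
g: translate: b→-3 (≡-23 mod 10), so (5,-23,35)→(5,-3,9)
g: reduced (well bottom): (5,-3,9) with a≤c, −a<b≤a
reduced forms (5, -3, 9) vs (5, -3, 9) ⇒ equivalent

yes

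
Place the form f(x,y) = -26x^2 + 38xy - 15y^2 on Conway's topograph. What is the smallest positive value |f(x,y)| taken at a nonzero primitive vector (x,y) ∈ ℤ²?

translate: b→14 (≡-38 mod 52), so (26,-38,15)→(26,14,3)
flip: (26,14,3)→(3,-14,26)
translate: b→-2 (≡-14 mod 6), so (3,-14,26)→(3,-2,10)
reduced (well bottom): (3,-2,10) with a≤c, −a<b≤a
well minimum |f| = |-3| = 3 (negative-definite)

3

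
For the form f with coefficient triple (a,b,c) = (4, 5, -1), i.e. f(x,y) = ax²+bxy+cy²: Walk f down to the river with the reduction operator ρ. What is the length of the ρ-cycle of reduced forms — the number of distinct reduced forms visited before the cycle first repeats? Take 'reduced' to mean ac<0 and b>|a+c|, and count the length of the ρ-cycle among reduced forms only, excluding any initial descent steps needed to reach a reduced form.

D = 41, ⌊√D⌋ = 6
river: ρ → (-1,5,4)
river: ρ → (4,3,-2)
river: ρ → (-2,5,2)
river: ρ → (2,3,-4)
river: ρ → (-4,5,1)
river: ρ → (1,5,-4)
river: ρ → (-4,3,2)
river: ρ → (2,5,-2)
river: ρ → (-2,3,4)
river: ρ → (4,5,-1)
ρ-cycle length = 10 (tail of 0 descent steps not counted)

10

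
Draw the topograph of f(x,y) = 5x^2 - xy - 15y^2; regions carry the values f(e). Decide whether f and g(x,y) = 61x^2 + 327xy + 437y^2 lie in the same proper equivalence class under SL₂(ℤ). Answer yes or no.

D₁ = 301, D₂ = 301
river cycle of f (length 10): (5, 9, -11), (-11, 13, 3), (3, 17, -1), (-1, 17, 3), (3, 13, -11), (-11, 9, 5), (5, 11, -9), (-9, 7, 7), (7, 7, -9), (-9, 11, 5)
river cycle of g (length 10): (5, 9, -11), (-11, 13, 3), (3, 17, -1), (-1, 17, 3), (3, 13, -11), (-11, 9, 5), (5, 11, -9), (-9, 7, 7), (7, 7, -9), (-9, 11, 5)
cycles coincide ⇒ equivalent

yes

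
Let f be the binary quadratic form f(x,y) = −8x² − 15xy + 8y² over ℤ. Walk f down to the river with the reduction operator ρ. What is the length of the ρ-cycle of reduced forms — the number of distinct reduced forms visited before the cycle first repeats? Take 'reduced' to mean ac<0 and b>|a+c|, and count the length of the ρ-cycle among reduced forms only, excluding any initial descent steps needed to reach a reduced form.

D = 481, ⌊√D⌋ = 21
descent: ρ → (8,15,-8)  [lands on river]
river: ρ → (-8,17,6)
river: ρ → (6,19,-5)
river: ρ → (-5,21,2)
river: ρ → (2,19,-15)
river: ρ → (-15,11,6)
river: ρ → (6,13,-13)
river: ρ → (-13,13,6)
river: ρ → (6,11,-15)
river: ρ → (-15,19,2)
river: ρ → (2,21,-5)
river: ρ → (-5,19,6)
river: ρ → (6,17,-8)
river: ρ → (-8,15,8)
river: ρ → (8,17,-6)
river: ρ → (-6,19,5)
river: ρ → (5,21,-2)
river: ρ → (-2,19,15)
river: ρ → (15,11,-6)
river: ρ → (-6,13,13)
river: ρ → (13,13,-6)
river: ρ → (-6,11,15)
river: ρ → (15,19,-2)
river: ρ → (-2,21,5)
river: ρ → (5,19,-6)
river: ρ → (-6,17,8)
ρ-cycle length = 26 (tail of 1 descent step not counted)

26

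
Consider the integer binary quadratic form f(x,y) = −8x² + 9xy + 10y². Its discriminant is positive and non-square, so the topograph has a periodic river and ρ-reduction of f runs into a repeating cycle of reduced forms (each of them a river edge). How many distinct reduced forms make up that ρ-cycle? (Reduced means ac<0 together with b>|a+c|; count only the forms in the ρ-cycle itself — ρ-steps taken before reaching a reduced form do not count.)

D = 401, ⌊√D⌋ = 20
river: ρ → (10,11,-7)
river: ρ → (-7,17,4)
river: ρ → (4,15,-11)
river: ρ → (-11,7,8)
river: ρ → (8,9,-10)
river: ρ → (-10,11,7)
river: ρ → (7,17,-4)
river: ρ → (-4,15,11)
river: ρ → (11,7,-8)
river: ρ → (-8,9,10)
ρ-cycle length = 10 (tail of 0 descent steps not counted)

10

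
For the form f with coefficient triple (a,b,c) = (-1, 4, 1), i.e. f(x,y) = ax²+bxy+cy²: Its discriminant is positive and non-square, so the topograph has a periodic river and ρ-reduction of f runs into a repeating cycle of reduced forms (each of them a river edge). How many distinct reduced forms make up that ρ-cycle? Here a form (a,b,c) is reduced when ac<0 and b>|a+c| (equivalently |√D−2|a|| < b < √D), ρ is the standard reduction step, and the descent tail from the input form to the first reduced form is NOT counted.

D = 20, ⌊√D⌋ = 4
river: ρ → (1,4,-1)
river: ρ → (-1,4,1)
ρ-cycle length = 2 (tail of 0 descent steps not counted)

2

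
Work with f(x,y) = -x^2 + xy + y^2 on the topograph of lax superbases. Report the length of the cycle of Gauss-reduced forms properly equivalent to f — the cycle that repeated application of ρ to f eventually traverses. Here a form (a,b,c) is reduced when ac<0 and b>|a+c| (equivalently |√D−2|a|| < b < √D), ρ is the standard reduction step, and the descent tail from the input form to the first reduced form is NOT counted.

D = 5, ⌊√D⌋ = 2
river: ρ → (1,1,-1)
river: ρ → (-1,1,1)
ρ-cycle length = 2 (tail of 0 descent steps not counted)

2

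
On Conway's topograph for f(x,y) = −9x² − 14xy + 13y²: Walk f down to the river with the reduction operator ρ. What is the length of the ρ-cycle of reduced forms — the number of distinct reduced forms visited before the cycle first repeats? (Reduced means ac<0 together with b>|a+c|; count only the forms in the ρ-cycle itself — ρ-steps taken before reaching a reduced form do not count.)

D = 664, ⌊√D⌋ = 25
descent: ρ → (13,14,-9)  [lands on river]
river: ρ → (-9,22,5)
river: ρ → (5,18,-17)
river: ρ → (-17,16,6)
river: ρ → (6,20,-11)
river: ρ → (-11,24,2)
river: ρ → (2,24,-11)
river: ρ → (-11,20,6)
river: ρ → (6,16,-17)
river: ρ → (-17,18,5)
river: ρ → (5,22,-9)
river: ρ → (-9,14,13)
river: ρ → (13,12,-10)
river: ρ → (-10,8,15)
river: ρ → (15,22,-3)
river: ρ → (-3,20,22)
river: ρ → (22,24,-1)
river: ρ → (-1,24,22)
river: ρ → (22,20,-3)
river: ρ → (-3,22,15)
river: ρ → (15,8,-10)
river: ρ → (-10,12,13)
ρ-cycle length = 22 (tail of 1 descent step not counted)

22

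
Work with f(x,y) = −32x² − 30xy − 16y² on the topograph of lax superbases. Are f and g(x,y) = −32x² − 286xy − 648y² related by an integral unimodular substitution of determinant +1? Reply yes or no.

D₁ = -1148, D₂ = -1148
f is negative-definite; reduce −f:
−f: flip: (32,30,16)→(16,-30,32)
−f: translate: b→2 (≡-30 mod 32), so (16,-30,32)→(16,2,18)
−f: reduced (well bottom): (16,2,18) with a≤c, −a<b≤a
flip sign back: reduced form of f is (-16,-2,-18)
g is negative-definite; reduce −g:
−g: translate: b→30 (≡286 mod 64), so (32,286,648)→(32,30,16)
−g: flip: (32,30,16)→(16,-30,32)
−g: translate: b→2 (≡-30 mod 32), so (16,-30,32)→(16,2,18)
−g: reduced (well bottom): (16,2,18) with a≤c, −a<b≤a
flip sign back: reduced form of g is (-16,-2,-18)
reduced forms (-16, -2, -18) vs (-16, -2, -18) ⇒ equivalent

yes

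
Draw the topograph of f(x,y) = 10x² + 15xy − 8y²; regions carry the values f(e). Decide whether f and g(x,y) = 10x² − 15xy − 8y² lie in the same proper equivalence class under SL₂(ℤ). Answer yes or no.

D₁ = 545, D₂ = 545
river cycle of f (length 8): (-8, 17, 8), (8, 15, -10), (-10, 5, 13), (13, 21, -2), (-2, 23, 2), (2, 21, -13), (-13, 5, 10), (10, 15, -8)
river cycle of g (length 8): (-8, 15, 10), (10, 5, -13), (-13, 21, 2), (2, 23, -2), (-2, 21, 13), (13, 5, -10), (-10, 15, 8), (8, 17, -8)
cycles differ ⇒ inequivalent

no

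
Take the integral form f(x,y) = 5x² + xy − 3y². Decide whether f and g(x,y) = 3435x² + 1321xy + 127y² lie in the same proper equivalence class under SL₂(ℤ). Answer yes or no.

D₁ = 61, D₂ = 61
river cycle of f (length 6): (-3, 5, 3), (3, 7, -1), (-1, 7, 3), (3, 5, -3), (-3, 7, 1), (1, 7, -3)
river cycle of g (length 6): (-3, 5, 3), (3, 7, -1), (-1, 7, 3), (3, 5, -3), (-3, 7, 1), (1, 7, -3)
cycles coincide ⇒ equivalent

yes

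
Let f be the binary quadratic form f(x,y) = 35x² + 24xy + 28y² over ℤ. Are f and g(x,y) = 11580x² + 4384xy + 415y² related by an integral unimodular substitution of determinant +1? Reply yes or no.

D₁ = -3344, D₂ = -3344
f: flip: (35,24,28)→(28,-24,35)
f: reduced (well bottom): (28,-24,35) with a≤c, −a<b≤a
g: flip: (11580,4384,415)→(415,-4384,11580)
g: translate: b→-234 (≡-4384 mod 830), so (415,-4384,11580)→(415,-234,35)
g: flip: (415,-234,35)→(35,234,415)
g: translate: b→24 (≡234 mod 70), so (35,234,415)→(35,24,28)
g: flip: (35,24,28)→(28,-24,35)
g: reduced (well bottom): (28,-24,35) with a≤c, −a<b≤a
reduced forms (28, -24, 35) vs (28, -24, 35) ⇒ equivalent

yes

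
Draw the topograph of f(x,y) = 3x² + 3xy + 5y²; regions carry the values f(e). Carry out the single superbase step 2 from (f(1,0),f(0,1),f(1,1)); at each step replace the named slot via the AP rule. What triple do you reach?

start (3,5,11) = (f(1,0),f(0,1),f(1,1))
replace slot 2: 2·(3+11) − 5 = 23 → (3,23,11)

3,23,11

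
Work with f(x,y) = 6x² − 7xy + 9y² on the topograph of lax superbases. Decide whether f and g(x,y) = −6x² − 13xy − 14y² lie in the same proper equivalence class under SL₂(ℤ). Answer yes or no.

D₁ = -167, D₂ = -167
f: translate: b→5 (≡-7 mod 12), so (6,-7,9)→(6,5,8)
f: reduced (well bottom): (6,5,8) with a≤c, −a<b≤a
g is negative-definite; reduce −g:
−g: translate: b→1 (≡13 mod 12), so (6,13,14)→(6,1,7)
−g: reduced (well bottom): (6,1,7) with a≤c, −a<b≤a
flip sign back: reduced form of g is (-6,-1,-7)
reduced forms (6, 5, 8) vs (-6, -1, -7) ⇒ inequivalent

no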